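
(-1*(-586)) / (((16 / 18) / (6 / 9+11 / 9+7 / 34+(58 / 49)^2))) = 2304.64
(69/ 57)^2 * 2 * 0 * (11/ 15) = 0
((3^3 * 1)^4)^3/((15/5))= 50031545098999707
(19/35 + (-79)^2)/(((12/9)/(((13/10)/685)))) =4259853/479500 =8.88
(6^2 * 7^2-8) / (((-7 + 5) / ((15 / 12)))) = -2195 / 2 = -1097.50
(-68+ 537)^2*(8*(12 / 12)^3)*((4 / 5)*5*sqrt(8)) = 14077504*sqrt(2) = 19908597.08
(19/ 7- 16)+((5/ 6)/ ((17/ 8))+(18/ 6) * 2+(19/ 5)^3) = 2141038/ 44625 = 47.98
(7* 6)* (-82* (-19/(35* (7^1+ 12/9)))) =28044/125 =224.35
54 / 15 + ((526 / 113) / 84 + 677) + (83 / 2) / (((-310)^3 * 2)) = 192473132532241 / 282776172000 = 680.66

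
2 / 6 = 1 / 3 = 0.33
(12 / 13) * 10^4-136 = 118232 / 13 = 9094.77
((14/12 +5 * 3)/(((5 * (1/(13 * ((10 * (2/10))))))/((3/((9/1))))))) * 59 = 74399/45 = 1653.31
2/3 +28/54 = 32/27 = 1.19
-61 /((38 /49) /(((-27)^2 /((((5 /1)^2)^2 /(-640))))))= 139454784 /2375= 58717.80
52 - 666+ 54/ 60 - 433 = -10461/ 10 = -1046.10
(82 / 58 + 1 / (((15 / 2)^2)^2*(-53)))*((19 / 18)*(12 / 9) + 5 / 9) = 110007661 / 39639375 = 2.78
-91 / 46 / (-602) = 13 / 3956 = 0.00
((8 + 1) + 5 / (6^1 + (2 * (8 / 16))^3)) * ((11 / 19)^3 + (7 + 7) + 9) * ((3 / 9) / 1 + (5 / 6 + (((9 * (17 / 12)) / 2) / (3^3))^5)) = 381811239145591 / 1451581254144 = 263.03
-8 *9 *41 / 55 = -2952 / 55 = -53.67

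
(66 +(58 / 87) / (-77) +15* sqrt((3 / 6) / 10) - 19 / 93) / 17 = 3* sqrt(5) / 34 +471101 / 121737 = 4.07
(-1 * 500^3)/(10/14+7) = -437500000/27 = -16203703.70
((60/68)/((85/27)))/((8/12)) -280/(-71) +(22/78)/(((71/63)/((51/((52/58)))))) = 64501639/3467711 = 18.60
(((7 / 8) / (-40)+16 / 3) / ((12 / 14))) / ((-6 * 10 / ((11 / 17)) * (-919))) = 392623 / 5399308800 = 0.00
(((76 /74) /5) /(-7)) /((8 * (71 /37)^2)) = -703 /705740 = -0.00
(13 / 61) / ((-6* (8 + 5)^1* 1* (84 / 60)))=-5 / 2562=-0.00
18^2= 324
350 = 350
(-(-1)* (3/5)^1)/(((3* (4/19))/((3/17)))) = 57/340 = 0.17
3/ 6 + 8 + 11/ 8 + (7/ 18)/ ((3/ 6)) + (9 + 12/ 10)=7507/ 360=20.85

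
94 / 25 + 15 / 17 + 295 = 127348 / 425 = 299.64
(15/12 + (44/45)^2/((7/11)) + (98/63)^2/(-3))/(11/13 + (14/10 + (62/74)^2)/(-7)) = 5890397669/1652502060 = 3.56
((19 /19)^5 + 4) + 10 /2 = 10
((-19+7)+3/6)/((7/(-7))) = 23/2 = 11.50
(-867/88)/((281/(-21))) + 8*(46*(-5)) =-45481313/24728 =-1839.26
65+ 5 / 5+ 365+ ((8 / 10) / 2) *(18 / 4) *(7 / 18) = 4317 / 10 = 431.70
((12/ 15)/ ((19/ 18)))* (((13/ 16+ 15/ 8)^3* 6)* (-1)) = -2146689/ 24320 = -88.27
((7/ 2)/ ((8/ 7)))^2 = 2401/ 256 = 9.38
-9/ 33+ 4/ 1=41/ 11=3.73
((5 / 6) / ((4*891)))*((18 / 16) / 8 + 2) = 685 / 1368576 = 0.00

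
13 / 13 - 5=-4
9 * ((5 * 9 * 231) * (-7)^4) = 224625555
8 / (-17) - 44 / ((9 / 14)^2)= -147256 / 1377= -106.94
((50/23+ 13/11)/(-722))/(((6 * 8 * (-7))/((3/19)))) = 849/388713248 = 0.00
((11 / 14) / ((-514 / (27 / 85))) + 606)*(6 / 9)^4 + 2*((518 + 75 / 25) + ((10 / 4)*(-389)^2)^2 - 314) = 2363481830682057133 / 8257410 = 286225563546.20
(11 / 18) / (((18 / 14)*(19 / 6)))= 77 / 513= 0.15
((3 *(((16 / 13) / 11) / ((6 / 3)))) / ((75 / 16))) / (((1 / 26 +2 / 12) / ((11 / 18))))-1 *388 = -29092 / 75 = -387.89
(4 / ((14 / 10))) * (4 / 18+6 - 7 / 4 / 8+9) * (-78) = -280865 / 84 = -3343.63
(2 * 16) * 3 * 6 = 576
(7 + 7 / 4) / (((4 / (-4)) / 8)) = -70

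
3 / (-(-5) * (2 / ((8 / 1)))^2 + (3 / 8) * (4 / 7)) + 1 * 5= 631 / 59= 10.69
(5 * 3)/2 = 15/2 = 7.50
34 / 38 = 17 / 19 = 0.89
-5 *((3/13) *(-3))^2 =-405/169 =-2.40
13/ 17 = 0.76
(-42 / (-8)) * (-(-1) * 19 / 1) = 399 / 4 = 99.75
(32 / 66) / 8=2 / 33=0.06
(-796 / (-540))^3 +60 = 155503099 / 2460375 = 63.20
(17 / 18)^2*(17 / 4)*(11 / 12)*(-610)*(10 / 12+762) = -75443217355 / 46656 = -1617009.97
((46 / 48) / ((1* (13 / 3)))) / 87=23 / 9048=0.00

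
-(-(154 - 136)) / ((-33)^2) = 2 / 121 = 0.02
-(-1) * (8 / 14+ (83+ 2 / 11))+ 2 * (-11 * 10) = -10491 / 77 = -136.25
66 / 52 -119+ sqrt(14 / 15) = -3061 / 26+ sqrt(210) / 15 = -116.76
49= 49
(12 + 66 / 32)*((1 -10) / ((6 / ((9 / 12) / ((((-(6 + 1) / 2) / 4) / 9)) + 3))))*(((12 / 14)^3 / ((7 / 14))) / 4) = 31.31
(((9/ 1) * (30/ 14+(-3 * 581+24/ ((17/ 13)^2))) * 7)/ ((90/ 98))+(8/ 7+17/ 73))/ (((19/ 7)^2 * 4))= -612284926981/ 152320340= -4019.72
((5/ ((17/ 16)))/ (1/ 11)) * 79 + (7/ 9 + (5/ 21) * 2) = 4381103/ 1071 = 4090.67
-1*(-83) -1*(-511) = 594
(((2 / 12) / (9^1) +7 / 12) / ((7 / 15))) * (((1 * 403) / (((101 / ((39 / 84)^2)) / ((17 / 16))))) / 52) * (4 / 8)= 0.01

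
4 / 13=0.31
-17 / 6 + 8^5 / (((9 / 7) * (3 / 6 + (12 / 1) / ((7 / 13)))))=6406259 / 5742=1115.68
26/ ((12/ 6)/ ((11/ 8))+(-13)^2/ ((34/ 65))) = 9724/ 121379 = 0.08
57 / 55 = 1.04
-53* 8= -424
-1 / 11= -0.09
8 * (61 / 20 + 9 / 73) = 9266 / 365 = 25.39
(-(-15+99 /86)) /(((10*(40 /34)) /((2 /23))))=20247 /197800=0.10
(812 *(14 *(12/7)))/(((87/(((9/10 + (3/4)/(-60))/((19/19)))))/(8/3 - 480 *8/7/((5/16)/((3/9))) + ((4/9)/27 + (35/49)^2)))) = -983956766/8505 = -115691.57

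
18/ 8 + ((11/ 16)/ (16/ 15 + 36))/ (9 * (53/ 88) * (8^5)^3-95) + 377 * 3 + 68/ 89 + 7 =1141.01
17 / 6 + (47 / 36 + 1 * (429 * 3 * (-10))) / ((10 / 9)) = -1389479 / 120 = -11578.99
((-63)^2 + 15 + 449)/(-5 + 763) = 4433/758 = 5.85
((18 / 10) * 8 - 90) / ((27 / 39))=-546 / 5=-109.20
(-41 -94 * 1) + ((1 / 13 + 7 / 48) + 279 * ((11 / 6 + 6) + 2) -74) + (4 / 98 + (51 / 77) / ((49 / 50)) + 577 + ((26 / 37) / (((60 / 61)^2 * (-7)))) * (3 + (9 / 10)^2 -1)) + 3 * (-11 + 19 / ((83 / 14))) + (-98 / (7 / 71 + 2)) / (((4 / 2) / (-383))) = 48605551897551863153 / 4039882626780000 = 12031.43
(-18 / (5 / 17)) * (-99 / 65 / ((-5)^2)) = 30294 / 8125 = 3.73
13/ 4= 3.25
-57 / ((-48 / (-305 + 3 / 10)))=-57893 / 160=-361.83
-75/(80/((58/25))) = -87/40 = -2.18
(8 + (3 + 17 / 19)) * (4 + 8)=2712 / 19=142.74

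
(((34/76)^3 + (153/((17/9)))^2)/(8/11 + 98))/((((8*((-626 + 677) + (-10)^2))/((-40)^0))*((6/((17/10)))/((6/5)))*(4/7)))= 94253263489/2879436733440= 0.03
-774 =-774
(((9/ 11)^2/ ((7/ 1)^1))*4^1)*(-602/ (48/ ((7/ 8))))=-8127/ 1936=-4.20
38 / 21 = 1.81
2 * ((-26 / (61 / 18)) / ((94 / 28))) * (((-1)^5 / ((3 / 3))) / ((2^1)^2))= 3276 / 2867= 1.14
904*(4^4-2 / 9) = 2081008 / 9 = 231223.11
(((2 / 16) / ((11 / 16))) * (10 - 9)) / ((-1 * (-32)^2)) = -1 / 5632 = -0.00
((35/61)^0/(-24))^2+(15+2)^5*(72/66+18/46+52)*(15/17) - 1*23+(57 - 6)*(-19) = 9764115142717/145728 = 67002327.23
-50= -50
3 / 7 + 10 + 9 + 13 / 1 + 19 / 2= 587 / 14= 41.93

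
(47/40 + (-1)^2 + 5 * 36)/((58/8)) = 7287/290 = 25.13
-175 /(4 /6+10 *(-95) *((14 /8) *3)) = 1050 /29921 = 0.04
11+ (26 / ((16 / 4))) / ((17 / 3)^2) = 6475 / 578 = 11.20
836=836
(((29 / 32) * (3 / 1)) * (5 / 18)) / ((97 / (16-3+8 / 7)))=4785 / 43456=0.11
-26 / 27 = -0.96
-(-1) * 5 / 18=5 / 18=0.28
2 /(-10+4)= -1 /3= -0.33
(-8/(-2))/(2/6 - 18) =-12/53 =-0.23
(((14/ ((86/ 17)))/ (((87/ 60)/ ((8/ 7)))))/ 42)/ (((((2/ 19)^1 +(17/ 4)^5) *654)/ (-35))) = -66150400/ 33004004467617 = -0.00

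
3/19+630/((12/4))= 3993/19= 210.16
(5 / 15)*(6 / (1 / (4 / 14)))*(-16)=-64 / 7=-9.14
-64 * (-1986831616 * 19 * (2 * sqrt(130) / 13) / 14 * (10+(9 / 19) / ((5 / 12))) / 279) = 19218906054656 * sqrt(130) / 18135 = 12083222707.92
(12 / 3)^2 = 16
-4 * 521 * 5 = -10420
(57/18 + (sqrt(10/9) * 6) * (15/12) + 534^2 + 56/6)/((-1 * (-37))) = 5 * sqrt(10)/74 + 570337/74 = 7707.47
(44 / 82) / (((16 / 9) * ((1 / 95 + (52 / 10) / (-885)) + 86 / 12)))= 8323425 / 197760548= 0.04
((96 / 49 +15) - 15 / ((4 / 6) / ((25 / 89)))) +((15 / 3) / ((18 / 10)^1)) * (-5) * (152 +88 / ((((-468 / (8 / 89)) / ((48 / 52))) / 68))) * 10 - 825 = -866736276491 / 39798486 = -21778.12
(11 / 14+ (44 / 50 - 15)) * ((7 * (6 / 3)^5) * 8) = -597376 / 25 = -23895.04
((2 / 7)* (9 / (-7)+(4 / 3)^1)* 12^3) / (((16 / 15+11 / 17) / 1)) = 293760 / 21413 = 13.72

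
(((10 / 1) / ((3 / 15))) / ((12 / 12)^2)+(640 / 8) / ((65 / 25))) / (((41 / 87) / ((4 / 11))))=365400 / 5863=62.32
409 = 409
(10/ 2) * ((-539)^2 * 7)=10168235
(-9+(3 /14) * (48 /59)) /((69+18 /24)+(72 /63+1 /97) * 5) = -0.12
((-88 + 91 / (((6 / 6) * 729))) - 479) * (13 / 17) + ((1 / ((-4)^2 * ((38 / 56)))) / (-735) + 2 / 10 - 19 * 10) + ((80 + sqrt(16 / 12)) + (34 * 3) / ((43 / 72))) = -371.35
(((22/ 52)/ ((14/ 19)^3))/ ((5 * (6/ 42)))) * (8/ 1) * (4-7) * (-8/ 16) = 226347/ 12740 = 17.77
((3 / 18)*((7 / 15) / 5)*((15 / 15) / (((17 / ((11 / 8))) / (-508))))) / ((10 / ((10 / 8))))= -9779 / 122400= -0.08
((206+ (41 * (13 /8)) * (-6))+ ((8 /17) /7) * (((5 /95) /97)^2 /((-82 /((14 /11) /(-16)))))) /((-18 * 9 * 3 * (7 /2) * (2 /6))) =6727544536441 /19687833559548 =0.34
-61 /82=-0.74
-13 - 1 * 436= -449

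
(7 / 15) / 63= 1 / 135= 0.01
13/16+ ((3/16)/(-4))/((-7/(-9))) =337/448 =0.75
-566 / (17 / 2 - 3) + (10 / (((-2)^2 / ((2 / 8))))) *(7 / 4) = -35839 / 352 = -101.82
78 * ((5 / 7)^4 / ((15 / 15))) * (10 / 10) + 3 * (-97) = -649941 / 2401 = -270.70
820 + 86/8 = 3323/4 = 830.75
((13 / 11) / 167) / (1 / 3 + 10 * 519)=39 / 28603927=0.00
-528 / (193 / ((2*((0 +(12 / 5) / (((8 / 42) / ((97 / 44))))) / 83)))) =-146664 / 80095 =-1.83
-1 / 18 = -0.06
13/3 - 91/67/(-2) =2015/402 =5.01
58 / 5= 11.60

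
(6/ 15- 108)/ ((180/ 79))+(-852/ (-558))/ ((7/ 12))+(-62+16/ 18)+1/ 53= -547040801/ 5175450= -105.70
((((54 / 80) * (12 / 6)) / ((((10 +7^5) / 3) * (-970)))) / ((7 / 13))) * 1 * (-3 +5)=-1053 / 1141874300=-0.00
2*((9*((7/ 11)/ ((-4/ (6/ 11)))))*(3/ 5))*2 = -1134/ 605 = -1.87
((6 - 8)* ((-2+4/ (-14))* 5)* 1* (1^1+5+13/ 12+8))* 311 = 2251640/ 21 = 107220.95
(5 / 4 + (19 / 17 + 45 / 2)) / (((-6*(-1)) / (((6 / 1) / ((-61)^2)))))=1691 / 253028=0.01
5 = 5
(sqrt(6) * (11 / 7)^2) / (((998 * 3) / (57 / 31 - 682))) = -2551285 * sqrt(6) / 4547886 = -1.37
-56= -56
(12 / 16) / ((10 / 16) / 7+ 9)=42 / 509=0.08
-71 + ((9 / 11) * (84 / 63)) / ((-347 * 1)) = -271019 / 3817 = -71.00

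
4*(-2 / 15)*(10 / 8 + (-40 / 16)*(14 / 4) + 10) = -4 / 3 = -1.33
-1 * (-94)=94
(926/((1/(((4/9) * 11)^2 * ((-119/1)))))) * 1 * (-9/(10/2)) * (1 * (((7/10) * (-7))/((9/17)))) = -88854270736/2025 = -43878652.22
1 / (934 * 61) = 0.00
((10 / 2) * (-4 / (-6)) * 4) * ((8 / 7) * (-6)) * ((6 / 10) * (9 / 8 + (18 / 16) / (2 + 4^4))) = -2664 / 43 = -61.95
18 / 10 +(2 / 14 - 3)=-37 / 35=-1.06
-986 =-986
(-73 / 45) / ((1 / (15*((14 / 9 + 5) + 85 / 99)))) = -53582 / 297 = -180.41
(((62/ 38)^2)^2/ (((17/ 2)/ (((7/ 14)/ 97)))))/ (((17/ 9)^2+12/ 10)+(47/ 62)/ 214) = 4962577034340/ 5509920586566647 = 0.00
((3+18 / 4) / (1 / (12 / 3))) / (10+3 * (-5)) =-6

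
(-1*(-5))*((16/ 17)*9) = 720/ 17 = 42.35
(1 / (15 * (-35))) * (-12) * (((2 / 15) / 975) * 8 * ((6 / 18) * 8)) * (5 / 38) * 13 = 256 / 2244375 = 0.00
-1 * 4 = -4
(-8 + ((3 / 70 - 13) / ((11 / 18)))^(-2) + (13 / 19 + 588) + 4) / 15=740246243296 / 18990852165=38.98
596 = 596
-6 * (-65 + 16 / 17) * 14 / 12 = 7623 / 17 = 448.41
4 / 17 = 0.24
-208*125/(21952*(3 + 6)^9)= -1625/531540910908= -0.00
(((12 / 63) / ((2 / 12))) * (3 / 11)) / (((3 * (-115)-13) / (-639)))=7668 / 13783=0.56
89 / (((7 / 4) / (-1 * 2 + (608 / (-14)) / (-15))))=33464 / 735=45.53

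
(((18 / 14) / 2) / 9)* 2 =1 / 7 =0.14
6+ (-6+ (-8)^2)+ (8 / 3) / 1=200 / 3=66.67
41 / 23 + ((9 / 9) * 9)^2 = 1904 / 23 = 82.78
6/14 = 0.43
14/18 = 7/9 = 0.78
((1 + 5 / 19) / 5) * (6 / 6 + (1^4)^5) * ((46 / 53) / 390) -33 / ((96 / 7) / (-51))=1285220701 / 10472800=122.72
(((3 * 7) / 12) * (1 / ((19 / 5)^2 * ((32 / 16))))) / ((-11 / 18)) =-1575 / 15884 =-0.10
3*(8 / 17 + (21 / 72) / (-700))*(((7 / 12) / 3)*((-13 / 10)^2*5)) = 22693489 / 9792000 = 2.32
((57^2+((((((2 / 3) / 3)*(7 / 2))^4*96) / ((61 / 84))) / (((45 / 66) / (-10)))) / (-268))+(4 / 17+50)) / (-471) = -501722985755 / 71568719883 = -7.01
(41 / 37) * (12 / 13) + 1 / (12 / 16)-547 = -785921 / 1443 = -544.64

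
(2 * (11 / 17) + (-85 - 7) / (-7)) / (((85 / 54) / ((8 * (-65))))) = -9648288 / 2023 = -4769.30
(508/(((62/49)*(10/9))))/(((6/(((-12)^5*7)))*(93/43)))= -233046471168/4805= -48500826.47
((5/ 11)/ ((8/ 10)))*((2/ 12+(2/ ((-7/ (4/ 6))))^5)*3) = 33982975/ 119800296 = 0.28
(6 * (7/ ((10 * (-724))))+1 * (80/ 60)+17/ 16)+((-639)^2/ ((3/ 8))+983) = 47342709983/ 43440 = 1089841.39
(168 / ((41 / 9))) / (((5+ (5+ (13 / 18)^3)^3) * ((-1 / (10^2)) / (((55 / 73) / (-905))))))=329911171740057600 / 17240070745644014489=0.02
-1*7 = -7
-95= -95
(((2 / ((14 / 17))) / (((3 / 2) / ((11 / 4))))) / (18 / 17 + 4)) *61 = 193919 / 3612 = 53.69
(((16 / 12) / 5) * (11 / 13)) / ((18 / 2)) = 44 / 1755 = 0.03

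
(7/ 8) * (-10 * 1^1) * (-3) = 105/ 4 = 26.25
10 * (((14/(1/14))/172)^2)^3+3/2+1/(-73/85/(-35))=59204767962741/922919005154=64.15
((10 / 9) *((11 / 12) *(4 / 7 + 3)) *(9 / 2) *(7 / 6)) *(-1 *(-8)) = 1375 / 9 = 152.78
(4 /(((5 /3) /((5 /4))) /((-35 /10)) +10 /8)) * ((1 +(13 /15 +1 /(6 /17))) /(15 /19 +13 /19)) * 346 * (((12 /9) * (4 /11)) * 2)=19774592 /4015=4925.18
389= 389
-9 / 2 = -4.50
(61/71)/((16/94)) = 2867/568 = 5.05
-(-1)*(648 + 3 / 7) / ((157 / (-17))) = -77163 / 1099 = -70.21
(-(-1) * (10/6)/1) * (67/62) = 335/186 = 1.80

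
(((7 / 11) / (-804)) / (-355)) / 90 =7 / 282565800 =0.00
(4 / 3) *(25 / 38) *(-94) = -4700 / 57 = -82.46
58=58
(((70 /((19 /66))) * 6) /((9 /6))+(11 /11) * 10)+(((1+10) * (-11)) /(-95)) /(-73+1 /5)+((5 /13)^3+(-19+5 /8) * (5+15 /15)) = 509844565 /584402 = 872.42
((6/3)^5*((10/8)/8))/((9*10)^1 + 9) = 5/99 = 0.05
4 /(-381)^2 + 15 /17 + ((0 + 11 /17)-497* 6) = -7355017480 /2467737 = -2980.47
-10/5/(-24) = 1/12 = 0.08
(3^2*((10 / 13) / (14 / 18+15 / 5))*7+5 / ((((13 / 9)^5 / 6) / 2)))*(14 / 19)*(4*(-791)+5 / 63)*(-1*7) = 43781196854430 / 119927639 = 365063.44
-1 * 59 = -59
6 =6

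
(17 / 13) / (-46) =-17 / 598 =-0.03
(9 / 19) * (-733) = -6597 / 19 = -347.21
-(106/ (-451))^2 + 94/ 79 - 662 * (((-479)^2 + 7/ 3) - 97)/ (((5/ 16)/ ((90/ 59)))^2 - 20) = 202355496771543149406/ 26600075147921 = 7607328.01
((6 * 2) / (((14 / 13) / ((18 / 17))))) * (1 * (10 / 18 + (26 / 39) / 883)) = 689676 / 105077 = 6.56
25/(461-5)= 25/456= 0.05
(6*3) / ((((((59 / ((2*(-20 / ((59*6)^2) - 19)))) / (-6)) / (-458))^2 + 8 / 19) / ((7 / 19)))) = 149840442565739864064 / 9513686105934101123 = 15.75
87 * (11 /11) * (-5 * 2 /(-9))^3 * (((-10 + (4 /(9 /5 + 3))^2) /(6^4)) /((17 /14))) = -8500625 /12045996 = -0.71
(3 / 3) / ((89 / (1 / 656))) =1 / 58384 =0.00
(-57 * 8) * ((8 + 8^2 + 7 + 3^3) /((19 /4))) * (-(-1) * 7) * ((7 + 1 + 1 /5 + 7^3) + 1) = -25087910.40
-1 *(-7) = 7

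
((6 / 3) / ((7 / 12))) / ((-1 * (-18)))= 4 / 21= 0.19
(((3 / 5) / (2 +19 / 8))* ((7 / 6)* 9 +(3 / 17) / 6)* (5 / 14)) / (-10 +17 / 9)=-19332 / 304045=-0.06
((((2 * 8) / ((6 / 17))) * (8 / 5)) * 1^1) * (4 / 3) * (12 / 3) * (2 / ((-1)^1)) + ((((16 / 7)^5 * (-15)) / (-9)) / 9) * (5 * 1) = -1624385536 / 2268945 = -715.92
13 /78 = 1 /6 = 0.17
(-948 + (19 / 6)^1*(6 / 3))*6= -5650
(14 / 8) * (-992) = -1736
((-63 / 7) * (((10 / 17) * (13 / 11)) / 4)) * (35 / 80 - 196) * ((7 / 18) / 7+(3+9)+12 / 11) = 529411155 / 131648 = 4021.41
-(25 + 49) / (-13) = 74 / 13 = 5.69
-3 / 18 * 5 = -0.83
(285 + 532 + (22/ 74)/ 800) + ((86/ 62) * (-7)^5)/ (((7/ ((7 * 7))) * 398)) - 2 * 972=-280664660541/ 182602400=-1537.03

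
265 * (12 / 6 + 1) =795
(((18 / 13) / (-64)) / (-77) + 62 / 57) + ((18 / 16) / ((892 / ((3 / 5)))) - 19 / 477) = 169763852933 / 161845603920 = 1.05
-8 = -8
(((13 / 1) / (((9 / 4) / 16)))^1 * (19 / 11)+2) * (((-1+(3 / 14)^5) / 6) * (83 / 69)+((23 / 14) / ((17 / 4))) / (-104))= -80380106112577 / 2435779618272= -33.00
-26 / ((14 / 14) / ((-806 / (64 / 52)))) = 68107 / 4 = 17026.75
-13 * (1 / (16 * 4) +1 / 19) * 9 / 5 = -9711 / 6080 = -1.60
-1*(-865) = 865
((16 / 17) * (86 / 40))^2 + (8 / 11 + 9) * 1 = 1098499 / 79475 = 13.82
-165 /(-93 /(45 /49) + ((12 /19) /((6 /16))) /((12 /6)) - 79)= 0.92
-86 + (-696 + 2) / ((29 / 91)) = -65648 / 29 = -2263.72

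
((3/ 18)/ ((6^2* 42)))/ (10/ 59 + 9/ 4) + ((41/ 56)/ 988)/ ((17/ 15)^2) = 460358251/ 739543869792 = 0.00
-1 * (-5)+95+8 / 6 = 304 / 3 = 101.33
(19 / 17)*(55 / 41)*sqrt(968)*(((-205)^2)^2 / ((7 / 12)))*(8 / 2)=47534813700000*sqrt(2) / 119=564910741339.65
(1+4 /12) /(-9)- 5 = -5.15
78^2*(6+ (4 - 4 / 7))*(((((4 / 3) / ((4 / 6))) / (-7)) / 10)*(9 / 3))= -1204632 / 245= -4916.87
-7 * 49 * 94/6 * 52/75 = -838292/225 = -3725.74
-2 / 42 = -1 / 21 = -0.05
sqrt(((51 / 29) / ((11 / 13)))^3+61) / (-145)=-sqrt(724640893174) / 14755345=-0.06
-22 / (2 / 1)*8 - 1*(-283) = 195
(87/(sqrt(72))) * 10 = 145 * sqrt(2)/2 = 102.53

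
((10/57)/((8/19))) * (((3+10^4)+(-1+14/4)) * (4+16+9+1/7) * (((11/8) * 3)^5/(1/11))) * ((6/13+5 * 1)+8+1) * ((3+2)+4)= 309735132848993115/1490944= 207744310214.87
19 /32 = 0.59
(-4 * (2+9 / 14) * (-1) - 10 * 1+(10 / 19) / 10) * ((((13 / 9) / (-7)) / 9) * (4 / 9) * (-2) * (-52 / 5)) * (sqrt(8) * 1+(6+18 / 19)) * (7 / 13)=-1519232 / 3070305 - 69056 * sqrt(2) / 484785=-0.70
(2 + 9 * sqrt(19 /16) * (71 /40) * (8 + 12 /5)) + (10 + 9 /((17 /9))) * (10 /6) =1357 /51 + 8307 * sqrt(19) /200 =207.65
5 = 5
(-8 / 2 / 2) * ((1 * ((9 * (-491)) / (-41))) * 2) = -17676 / 41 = -431.12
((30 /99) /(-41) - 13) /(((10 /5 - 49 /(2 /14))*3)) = 17599 /1384119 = 0.01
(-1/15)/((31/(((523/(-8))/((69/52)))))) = 6799/64170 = 0.11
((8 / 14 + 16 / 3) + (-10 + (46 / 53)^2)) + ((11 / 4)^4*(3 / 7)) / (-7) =-723410417 / 105708288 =-6.84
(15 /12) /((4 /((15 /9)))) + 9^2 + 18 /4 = 4129 /48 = 86.02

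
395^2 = 156025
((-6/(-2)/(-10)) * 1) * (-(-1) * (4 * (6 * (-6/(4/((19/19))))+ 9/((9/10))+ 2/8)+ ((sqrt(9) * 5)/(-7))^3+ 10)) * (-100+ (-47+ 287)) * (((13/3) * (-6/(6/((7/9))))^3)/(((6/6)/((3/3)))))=107380/243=441.89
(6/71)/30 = 1/355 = 0.00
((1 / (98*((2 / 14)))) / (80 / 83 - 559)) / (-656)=83 / 425375328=0.00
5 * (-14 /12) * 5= -175 /6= -29.17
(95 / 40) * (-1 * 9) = -171 / 8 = -21.38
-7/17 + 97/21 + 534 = 538.21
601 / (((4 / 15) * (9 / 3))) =3005 / 4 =751.25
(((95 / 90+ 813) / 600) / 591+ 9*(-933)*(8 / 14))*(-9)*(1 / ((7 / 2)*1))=214385383829 / 17375400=12338.44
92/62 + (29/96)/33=146627/98208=1.49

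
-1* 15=-15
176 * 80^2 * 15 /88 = 192000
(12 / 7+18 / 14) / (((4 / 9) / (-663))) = -17901 / 4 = -4475.25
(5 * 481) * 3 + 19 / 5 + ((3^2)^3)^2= 2693299 / 5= 538659.80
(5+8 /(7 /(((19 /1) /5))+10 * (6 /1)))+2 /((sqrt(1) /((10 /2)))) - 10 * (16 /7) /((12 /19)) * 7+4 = -234.20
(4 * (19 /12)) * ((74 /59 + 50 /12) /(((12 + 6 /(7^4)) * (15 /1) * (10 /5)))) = 87542861 /918141480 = 0.10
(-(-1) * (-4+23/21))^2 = 3721/441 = 8.44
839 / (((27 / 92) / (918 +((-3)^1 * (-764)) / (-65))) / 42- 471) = -20668167632 / 11602749453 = -1.78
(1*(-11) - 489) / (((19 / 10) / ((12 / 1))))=-60000 / 19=-3157.89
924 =924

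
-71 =-71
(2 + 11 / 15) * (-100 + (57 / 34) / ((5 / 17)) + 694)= 81959 / 50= 1639.18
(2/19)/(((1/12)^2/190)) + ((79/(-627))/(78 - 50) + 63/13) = 658401641/228228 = 2884.84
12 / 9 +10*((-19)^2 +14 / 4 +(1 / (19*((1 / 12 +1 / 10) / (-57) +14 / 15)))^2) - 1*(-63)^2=-9793988648 / 30356283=-322.63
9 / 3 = 3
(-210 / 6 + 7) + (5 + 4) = -19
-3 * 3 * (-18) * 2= 324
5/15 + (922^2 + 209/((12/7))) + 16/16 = 3400829/4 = 850207.25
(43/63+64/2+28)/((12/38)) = 72637/378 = 192.16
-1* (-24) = 24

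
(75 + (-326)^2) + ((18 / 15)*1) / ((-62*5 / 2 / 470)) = 16483841 / 155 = 106347.36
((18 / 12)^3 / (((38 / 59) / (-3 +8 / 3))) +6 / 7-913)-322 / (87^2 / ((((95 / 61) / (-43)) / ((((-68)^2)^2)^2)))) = -551598990300346655640833477 / 603572914949856297320448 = -913.89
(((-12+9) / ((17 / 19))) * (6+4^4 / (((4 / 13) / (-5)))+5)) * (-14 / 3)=-1103634 / 17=-64919.65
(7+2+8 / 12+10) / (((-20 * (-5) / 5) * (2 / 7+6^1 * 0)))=3.44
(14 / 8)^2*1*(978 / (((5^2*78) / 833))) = 6653171 / 5200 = 1279.46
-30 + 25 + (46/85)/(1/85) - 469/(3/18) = -2773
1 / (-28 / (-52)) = 13 / 7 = 1.86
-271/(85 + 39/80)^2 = -1734400/46771921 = -0.04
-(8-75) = 67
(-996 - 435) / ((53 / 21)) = -567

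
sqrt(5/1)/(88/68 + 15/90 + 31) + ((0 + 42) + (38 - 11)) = 102*sqrt(5)/3311 + 69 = 69.07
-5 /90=-1 /18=-0.06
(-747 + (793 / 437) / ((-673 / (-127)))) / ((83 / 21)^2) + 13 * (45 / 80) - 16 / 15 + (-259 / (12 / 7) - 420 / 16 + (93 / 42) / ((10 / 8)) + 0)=-246335722730173 / 1134594601840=-217.11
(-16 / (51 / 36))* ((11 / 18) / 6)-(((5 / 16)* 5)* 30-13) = -42871 / 1224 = -35.03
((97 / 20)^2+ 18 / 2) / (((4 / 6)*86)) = 39027 / 68800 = 0.57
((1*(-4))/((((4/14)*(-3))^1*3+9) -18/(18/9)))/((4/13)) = 91/18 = 5.06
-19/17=-1.12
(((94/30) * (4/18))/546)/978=47/36044190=0.00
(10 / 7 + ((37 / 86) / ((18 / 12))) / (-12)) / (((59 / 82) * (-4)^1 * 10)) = -624061 / 12786480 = -0.05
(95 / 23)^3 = 70.47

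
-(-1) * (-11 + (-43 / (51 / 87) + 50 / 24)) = -16783 / 204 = -82.27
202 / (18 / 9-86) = -101 / 42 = -2.40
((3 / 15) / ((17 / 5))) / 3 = 1 / 51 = 0.02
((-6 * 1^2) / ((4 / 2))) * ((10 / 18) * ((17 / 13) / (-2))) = 85 / 78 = 1.09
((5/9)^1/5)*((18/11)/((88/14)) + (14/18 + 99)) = 217883/19602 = 11.12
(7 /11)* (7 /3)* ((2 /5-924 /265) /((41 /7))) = -280574 /358545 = -0.78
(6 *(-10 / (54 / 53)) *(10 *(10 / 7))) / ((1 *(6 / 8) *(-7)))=212000 / 1323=160.24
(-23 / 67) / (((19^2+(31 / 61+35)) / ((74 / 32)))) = -51911 / 25928464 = -0.00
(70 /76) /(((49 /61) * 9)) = 305 /2394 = 0.13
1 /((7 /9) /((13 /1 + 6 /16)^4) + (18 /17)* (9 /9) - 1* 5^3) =-20055178953 /2485661986339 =-0.01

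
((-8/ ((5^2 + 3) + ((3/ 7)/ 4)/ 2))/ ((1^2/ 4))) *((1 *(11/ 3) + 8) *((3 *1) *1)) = -62720/ 1571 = -39.92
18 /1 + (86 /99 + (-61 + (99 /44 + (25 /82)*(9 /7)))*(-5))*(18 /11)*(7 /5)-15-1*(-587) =62531153 /49610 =1260.45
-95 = -95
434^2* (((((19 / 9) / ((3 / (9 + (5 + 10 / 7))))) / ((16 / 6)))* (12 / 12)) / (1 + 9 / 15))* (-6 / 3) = -1917195 / 2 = -958597.50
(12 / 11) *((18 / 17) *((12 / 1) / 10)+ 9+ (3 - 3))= 10476 / 935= 11.20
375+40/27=10165/27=376.48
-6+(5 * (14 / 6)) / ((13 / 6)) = -8 / 13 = -0.62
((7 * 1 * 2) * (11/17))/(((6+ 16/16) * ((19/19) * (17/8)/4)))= 704/289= 2.44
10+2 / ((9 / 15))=40 / 3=13.33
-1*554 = -554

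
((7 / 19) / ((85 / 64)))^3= 89915392 / 4212283375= 0.02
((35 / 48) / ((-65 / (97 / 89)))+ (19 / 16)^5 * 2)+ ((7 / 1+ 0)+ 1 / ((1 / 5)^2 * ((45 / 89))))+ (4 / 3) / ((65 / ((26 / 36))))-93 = -31.83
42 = 42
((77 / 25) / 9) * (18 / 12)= 77 / 150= 0.51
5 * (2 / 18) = 5 / 9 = 0.56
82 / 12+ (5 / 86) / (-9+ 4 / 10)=6.83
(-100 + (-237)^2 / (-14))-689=-67215 / 14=-4801.07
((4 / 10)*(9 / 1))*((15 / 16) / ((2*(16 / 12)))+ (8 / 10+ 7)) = 46953 / 1600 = 29.35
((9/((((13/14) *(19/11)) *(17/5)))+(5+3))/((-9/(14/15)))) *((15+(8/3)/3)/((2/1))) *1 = -3120194/392445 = -7.95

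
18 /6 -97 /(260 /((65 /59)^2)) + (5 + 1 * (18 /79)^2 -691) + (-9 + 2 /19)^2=-18956881475937 /31370785924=-604.28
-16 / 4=-4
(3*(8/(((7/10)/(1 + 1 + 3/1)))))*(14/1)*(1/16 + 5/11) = 13650/11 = 1240.91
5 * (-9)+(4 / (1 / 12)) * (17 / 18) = 1 / 3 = 0.33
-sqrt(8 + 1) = -3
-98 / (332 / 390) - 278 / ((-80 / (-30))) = -72831 / 332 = -219.37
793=793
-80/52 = -20/13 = -1.54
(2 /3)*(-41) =-82 /3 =-27.33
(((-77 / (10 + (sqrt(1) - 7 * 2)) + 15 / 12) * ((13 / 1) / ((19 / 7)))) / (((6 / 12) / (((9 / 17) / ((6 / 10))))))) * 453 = 206115 / 2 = 103057.50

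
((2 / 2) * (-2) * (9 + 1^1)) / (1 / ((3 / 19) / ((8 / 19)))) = -15 / 2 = -7.50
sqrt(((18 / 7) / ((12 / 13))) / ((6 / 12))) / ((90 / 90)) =sqrt(273) / 7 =2.36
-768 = -768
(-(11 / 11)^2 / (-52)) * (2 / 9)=1 / 234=0.00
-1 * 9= -9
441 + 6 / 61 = 26907 / 61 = 441.10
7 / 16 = 0.44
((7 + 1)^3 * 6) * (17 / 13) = 52224 / 13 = 4017.23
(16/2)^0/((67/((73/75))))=73/5025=0.01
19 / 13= 1.46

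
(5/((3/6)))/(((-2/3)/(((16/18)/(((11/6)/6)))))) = -480/11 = -43.64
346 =346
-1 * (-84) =84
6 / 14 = 3 / 7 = 0.43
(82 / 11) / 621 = 0.01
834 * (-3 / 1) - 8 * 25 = -2702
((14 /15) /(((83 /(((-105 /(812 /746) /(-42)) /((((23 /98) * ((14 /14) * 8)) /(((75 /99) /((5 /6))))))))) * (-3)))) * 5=-0.02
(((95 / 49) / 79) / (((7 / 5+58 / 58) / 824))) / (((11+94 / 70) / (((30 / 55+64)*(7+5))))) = 86841875 / 164241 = 528.75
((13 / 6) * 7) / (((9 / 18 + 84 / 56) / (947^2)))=81609619 / 12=6800801.58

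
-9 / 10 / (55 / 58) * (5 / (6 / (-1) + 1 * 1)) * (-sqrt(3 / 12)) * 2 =-261 / 275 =-0.95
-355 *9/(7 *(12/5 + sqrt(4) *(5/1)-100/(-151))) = -2412225/69034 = -34.94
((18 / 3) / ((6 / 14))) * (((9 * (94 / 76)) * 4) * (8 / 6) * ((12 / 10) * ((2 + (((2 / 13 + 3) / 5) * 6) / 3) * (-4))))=-80349696 / 6175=-13012.10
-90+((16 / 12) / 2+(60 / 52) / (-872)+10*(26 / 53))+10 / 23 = -3482043287 / 41455752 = -83.99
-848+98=-750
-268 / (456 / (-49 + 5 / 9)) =28.47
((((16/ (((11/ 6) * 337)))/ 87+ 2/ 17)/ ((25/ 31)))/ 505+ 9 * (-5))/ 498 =-13843609731/ 153203600330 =-0.09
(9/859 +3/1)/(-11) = -2586/9449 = -0.27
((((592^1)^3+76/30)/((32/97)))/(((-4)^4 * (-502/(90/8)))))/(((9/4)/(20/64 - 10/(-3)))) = -26414121538525/296091648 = -89209.28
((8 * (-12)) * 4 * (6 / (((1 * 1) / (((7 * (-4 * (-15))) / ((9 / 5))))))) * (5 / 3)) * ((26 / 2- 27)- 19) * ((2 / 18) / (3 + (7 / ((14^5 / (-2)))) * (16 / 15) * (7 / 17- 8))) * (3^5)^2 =19795800911040000 / 306149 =64660674740.21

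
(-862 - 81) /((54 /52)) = -24518 /27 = -908.07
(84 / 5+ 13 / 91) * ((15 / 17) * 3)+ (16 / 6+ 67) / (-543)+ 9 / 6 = 17919757 / 387702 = 46.22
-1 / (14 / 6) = -3 / 7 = -0.43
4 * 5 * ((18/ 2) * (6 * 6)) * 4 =25920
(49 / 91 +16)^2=46225 / 169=273.52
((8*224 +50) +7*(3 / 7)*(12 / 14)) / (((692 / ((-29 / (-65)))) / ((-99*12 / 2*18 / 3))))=-333633168 / 78715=-4238.50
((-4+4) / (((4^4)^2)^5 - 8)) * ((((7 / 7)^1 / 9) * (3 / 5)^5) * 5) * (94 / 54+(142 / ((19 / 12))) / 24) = 0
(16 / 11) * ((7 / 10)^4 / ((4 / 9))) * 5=21609 / 5500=3.93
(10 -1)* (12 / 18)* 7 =42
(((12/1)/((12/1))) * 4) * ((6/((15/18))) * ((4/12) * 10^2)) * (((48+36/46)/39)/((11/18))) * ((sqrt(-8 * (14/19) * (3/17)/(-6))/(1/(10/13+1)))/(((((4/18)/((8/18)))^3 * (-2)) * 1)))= -276480 * sqrt(4522)/3211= -5790.14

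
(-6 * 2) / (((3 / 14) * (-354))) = 28 / 177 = 0.16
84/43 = 1.95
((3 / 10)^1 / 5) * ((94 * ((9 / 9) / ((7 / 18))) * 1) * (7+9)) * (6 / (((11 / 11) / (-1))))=-243648 / 175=-1392.27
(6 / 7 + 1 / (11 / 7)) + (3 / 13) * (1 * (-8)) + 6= 5653 / 1001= 5.65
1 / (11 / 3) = 3 / 11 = 0.27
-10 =-10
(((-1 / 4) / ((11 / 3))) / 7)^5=-243 / 2771746976768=-0.00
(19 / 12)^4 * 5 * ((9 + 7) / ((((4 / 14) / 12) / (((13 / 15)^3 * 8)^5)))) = 191259350402765827280809984 / 2364627008056640625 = 80883517.68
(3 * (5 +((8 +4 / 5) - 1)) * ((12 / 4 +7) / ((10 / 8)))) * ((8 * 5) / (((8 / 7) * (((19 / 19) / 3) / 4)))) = 129024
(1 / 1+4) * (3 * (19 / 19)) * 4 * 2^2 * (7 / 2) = 840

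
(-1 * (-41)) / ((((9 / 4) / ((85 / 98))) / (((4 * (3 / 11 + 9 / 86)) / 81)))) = 236980 / 804573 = 0.29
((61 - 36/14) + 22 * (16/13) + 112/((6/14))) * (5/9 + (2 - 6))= -2935297/2457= -1194.67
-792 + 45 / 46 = -36387 / 46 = -791.02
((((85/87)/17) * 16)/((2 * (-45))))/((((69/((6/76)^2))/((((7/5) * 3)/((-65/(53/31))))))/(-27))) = -6678/2425929025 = -0.00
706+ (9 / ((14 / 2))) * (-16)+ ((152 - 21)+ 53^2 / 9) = 71098 / 63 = 1128.54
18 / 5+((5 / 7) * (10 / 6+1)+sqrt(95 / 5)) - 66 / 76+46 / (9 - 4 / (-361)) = sqrt(19)+126435187 / 12979470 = 14.10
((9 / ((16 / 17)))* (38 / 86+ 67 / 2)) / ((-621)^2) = 16541 / 19653408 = 0.00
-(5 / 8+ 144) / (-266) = 1157 / 2128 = 0.54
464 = 464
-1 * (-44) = 44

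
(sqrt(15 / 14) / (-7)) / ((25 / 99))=-99*sqrt(210) / 2450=-0.59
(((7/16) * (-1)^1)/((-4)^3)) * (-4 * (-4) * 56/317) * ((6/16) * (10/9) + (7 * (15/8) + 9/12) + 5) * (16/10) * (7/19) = 158809/722760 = 0.22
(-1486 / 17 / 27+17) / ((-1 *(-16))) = 0.86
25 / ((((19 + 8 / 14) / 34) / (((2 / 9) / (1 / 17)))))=202300 / 1233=164.07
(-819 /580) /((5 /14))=-5733 /1450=-3.95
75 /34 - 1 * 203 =-6827 /34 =-200.79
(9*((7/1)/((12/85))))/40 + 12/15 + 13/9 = 19297/1440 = 13.40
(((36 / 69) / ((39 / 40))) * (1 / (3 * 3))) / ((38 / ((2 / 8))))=20 / 51129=0.00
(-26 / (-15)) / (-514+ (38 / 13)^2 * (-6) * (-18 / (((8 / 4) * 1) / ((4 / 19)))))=-2197 / 528375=-0.00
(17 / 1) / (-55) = -17 / 55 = -0.31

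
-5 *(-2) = 10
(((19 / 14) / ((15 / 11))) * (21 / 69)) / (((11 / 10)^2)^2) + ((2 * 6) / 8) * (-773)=-212936641 / 183678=-1159.29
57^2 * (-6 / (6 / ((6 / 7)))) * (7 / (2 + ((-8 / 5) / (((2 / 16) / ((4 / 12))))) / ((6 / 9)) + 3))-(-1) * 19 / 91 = 1267129 / 91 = 13924.49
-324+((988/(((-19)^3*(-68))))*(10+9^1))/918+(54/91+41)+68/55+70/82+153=-7746721206793/60846155370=-127.32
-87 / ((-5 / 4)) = 348 / 5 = 69.60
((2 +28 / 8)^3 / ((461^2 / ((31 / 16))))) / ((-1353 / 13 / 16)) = -48763 / 209120664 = -0.00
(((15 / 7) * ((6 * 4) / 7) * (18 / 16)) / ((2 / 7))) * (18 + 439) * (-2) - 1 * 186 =-186387 / 7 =-26626.71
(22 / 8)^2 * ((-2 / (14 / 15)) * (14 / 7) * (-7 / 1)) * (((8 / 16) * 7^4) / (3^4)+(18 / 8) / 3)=3052225 / 864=3532.67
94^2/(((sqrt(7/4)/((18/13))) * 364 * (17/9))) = 715716 * sqrt(7)/140777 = 13.45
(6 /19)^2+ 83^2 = 6889.10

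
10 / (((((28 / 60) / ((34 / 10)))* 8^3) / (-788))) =-50235 / 448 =-112.13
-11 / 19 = -0.58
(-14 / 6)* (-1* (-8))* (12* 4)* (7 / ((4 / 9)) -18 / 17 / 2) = -231840 / 17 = -13637.65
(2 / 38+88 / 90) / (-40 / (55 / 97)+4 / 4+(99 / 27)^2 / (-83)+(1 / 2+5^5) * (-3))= -1608706 / 14747702435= -0.00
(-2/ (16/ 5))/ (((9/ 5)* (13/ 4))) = -25/ 234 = -0.11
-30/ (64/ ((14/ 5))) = -21/ 16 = -1.31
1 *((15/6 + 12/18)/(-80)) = -19/480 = -0.04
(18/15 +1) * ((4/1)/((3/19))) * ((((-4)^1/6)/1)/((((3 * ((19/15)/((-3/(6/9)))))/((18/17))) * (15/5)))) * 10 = 155.29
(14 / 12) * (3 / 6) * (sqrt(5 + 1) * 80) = 140 * sqrt(6) / 3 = 114.31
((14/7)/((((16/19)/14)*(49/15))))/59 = 285/1652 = 0.17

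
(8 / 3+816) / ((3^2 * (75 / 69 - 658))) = -56488 / 407943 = -0.14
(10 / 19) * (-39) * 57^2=-66690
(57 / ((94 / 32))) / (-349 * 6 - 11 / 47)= -912 / 98429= -0.01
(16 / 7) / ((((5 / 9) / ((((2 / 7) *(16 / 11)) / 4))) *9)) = 128 / 2695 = 0.05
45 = 45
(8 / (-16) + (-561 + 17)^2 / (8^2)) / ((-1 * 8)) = -9247 / 16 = -577.94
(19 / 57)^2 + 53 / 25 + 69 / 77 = 54179 / 17325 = 3.13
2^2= 4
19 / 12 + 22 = 283 / 12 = 23.58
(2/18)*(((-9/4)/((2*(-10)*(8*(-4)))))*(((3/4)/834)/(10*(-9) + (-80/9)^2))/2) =81/5067161600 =0.00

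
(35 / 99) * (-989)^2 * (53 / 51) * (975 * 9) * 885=521870957619375 / 187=2790753784060.83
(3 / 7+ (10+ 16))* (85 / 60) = 3145 / 84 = 37.44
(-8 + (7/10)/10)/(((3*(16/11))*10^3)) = -8723/4800000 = -0.00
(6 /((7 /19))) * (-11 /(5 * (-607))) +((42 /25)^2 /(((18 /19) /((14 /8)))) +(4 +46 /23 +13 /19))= 1206609177 /100913750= 11.96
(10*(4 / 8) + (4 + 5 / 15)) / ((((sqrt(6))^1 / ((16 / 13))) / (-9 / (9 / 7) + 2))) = -1120*sqrt(6) / 117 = -23.45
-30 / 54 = -5 / 9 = -0.56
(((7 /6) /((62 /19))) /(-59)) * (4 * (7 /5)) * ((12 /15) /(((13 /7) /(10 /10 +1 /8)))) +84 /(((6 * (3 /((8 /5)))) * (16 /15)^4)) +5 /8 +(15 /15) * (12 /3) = 25264037377 /2434764800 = 10.38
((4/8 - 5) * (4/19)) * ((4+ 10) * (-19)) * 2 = 504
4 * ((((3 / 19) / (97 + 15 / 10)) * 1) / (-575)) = -24 / 2152225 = -0.00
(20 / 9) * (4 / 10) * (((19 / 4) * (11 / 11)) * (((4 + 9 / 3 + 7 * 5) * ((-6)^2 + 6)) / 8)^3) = 181061811 / 4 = 45265452.75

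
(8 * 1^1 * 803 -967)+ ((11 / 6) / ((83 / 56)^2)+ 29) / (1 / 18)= 41292819 / 6889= 5994.02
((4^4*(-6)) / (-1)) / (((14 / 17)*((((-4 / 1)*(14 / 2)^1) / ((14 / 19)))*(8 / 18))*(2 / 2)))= -14688 / 133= -110.44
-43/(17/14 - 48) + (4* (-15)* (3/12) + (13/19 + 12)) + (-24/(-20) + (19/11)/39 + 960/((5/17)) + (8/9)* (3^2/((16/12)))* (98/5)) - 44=17818315591/5338905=3337.45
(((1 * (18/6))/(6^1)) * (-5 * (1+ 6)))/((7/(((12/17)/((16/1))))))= -15/136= -0.11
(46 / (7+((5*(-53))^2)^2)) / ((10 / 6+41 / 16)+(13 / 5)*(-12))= -1380 / 3990240905117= -0.00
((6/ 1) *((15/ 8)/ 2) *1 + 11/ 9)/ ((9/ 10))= 2465/ 324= 7.61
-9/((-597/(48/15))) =48/995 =0.05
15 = 15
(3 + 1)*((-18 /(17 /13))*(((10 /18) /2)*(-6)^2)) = -9360 /17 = -550.59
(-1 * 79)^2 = 6241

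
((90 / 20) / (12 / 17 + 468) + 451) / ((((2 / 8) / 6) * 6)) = 2395763 / 1328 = 1804.04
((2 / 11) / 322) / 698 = 1 / 1236158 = 0.00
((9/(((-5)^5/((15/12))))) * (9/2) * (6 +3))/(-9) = 81/5000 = 0.02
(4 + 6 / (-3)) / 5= 2 / 5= 0.40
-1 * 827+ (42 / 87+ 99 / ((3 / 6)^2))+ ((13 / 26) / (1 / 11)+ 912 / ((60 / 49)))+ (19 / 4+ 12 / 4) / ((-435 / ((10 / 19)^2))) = 100432621 / 314070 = 319.78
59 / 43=1.37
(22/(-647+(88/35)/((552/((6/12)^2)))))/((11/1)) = -19320/6250009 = -0.00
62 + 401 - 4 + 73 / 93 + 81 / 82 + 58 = 3956161 / 7626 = 518.77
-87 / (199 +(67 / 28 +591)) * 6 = -14616 / 22187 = -0.66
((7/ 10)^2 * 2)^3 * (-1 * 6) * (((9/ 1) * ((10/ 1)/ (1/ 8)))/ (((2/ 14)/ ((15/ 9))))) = -29647548/ 625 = -47436.08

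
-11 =-11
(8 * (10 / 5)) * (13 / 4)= 52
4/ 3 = 1.33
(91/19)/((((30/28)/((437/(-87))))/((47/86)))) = -688597/56115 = -12.27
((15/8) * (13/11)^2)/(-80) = -507/15488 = -0.03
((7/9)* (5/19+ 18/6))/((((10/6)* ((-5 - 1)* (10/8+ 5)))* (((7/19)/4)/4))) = -1984/1125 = -1.76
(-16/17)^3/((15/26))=-1.45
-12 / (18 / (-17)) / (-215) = -34 / 645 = -0.05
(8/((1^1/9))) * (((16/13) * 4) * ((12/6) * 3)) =27648/13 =2126.77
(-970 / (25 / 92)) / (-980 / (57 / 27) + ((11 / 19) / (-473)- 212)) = 5.28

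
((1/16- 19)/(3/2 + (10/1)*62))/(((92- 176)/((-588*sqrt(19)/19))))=-2121*sqrt(19)/188936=-0.05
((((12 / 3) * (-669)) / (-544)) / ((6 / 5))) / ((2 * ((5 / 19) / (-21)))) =-88977 / 544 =-163.56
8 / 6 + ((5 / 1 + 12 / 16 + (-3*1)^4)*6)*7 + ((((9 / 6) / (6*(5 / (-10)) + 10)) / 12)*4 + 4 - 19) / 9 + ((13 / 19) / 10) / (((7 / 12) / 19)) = 1148302 / 315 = 3645.40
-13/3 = -4.33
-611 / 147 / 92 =-611 / 13524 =-0.05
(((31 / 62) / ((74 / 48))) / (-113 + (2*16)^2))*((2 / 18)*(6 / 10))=0.00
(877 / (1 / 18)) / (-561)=-5262 / 187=-28.14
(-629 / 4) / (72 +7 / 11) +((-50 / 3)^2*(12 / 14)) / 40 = 14953 / 3948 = 3.79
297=297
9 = 9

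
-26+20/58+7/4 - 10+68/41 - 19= -243729/4756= -51.25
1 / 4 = 0.25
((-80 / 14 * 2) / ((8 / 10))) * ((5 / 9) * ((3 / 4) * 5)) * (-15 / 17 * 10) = 31250 / 119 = 262.61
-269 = -269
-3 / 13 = -0.23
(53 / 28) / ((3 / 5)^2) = 1325 / 252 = 5.26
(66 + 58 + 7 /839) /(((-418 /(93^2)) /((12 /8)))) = -2699603721 /701404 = -3848.86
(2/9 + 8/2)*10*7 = 2660/9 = 295.56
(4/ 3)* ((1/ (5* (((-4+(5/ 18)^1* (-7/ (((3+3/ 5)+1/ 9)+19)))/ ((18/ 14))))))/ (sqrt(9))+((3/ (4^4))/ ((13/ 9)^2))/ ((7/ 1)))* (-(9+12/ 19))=2223435909/ 8580819520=0.26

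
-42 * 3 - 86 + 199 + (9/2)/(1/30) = 122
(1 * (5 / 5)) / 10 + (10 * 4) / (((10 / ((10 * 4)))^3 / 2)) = 5120.10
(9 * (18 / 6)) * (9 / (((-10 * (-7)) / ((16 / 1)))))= 1944 / 35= 55.54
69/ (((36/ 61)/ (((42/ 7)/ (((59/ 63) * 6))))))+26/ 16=59693/ 472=126.47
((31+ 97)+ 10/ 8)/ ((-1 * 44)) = -47/ 16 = -2.94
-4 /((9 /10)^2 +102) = -400 /10281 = -0.04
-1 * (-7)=7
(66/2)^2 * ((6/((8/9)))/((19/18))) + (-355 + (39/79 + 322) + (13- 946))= 18007083/3002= 5998.36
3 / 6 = 1 / 2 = 0.50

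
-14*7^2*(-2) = 1372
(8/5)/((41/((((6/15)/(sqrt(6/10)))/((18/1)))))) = 8*sqrt(15)/27675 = 0.00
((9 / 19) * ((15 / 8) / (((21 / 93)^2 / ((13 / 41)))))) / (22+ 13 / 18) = 15178995 / 62447756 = 0.24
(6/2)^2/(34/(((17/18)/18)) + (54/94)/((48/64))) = 0.01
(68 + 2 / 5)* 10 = 684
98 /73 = 1.34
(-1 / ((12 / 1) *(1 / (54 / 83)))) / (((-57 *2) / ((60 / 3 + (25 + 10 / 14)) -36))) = 51 / 11039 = 0.00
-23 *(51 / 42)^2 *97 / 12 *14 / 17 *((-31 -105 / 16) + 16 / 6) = 63527725 / 8064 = 7877.94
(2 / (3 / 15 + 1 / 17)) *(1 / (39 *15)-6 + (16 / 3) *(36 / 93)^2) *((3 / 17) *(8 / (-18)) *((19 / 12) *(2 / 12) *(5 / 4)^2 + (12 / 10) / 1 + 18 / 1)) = 330187742323 / 5343006240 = 61.80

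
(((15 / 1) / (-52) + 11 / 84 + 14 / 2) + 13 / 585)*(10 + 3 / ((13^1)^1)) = 534109 / 7605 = 70.23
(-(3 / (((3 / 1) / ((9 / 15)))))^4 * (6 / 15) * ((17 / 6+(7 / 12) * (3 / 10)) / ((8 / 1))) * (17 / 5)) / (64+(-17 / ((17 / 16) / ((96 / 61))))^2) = -616565979 / 6493600000000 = -0.00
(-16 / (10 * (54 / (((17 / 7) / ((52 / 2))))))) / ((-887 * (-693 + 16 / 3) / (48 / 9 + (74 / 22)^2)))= -205462 / 2720090658285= -0.00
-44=-44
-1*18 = -18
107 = 107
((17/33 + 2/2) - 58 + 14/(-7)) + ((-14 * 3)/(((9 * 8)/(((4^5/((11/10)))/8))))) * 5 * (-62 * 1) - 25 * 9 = 685045/33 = 20758.94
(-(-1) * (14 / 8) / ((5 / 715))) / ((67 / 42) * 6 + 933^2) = 539 / 1874920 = 0.00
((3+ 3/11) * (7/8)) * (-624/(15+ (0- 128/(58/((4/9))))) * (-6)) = 764.77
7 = 7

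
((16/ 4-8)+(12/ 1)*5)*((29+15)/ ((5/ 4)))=9856/ 5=1971.20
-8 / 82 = -4 / 41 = -0.10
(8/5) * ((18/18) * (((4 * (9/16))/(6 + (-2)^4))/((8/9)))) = 81/440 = 0.18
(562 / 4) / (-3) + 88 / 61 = -16613 / 366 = -45.39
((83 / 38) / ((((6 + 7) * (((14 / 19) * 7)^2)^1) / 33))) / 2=52041 / 499408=0.10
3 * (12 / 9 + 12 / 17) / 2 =52 / 17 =3.06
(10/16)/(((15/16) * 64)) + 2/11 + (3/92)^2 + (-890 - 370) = -703758259/558624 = -1259.81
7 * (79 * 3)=1659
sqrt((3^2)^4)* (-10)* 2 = -1620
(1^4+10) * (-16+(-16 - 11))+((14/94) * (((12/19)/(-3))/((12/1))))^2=-3394740344/7177041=-473.00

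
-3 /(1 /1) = -3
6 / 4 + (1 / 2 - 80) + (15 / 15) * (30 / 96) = -77.69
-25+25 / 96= -2375 / 96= -24.74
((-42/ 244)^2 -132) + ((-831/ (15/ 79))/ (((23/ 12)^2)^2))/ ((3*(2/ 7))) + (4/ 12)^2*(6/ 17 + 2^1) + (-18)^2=-592857311540587/ 3186342384660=-186.06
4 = 4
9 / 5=1.80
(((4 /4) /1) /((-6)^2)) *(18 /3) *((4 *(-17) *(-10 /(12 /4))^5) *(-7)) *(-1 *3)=23800000 /243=97942.39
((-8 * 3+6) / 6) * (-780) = 2340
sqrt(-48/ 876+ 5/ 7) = sqrt(172207)/ 511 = 0.81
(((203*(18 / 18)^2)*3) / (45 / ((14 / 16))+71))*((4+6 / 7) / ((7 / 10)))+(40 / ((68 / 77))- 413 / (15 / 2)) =5407256 / 218535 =24.74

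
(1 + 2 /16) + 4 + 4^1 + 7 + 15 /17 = 2313 /136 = 17.01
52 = 52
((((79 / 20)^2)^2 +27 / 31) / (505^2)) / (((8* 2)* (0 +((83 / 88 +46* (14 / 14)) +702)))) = 13329497621 / 166734692136000000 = 0.00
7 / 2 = 3.50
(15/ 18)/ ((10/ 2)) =1/ 6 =0.17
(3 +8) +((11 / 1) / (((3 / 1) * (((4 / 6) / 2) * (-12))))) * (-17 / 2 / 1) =451 / 24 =18.79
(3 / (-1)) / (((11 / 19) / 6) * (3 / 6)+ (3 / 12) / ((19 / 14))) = -684 / 53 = -12.91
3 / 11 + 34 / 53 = 533 / 583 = 0.91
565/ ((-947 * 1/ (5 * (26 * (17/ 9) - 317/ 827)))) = -1024573825/ 7048521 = -145.36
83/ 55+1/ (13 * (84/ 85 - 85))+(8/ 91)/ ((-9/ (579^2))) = -116983944712/ 35740705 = -3273.13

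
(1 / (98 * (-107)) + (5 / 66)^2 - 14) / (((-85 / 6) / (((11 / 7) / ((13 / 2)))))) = 63922043 / 267660393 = 0.24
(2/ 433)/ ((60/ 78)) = 13/ 2165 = 0.01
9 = 9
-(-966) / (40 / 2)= 483 / 10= 48.30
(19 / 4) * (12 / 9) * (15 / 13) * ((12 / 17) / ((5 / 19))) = 4332 / 221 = 19.60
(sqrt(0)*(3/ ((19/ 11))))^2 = 0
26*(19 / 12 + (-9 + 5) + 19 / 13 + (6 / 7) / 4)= -809 / 42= -19.26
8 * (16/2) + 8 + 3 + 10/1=85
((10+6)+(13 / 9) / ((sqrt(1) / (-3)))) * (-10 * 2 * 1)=-700 / 3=-233.33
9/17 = 0.53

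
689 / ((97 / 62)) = 42718 / 97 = 440.39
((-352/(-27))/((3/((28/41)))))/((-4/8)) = -19712/3321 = -5.94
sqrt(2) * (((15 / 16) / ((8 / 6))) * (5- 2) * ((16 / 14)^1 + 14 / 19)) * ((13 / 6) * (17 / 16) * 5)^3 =843270390625 * sqrt(2) / 139460608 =8551.26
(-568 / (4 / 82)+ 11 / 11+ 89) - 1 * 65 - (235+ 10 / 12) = -71129 / 6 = -11854.83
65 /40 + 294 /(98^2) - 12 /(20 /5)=-1.34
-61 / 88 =-0.69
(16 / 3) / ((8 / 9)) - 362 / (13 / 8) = -2818 / 13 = -216.77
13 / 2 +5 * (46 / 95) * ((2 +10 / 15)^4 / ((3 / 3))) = 396839 / 3078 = 128.93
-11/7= -1.57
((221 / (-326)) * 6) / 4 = -663 / 652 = -1.02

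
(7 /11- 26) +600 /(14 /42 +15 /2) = 26487 /517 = 51.23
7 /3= 2.33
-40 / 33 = -1.21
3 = 3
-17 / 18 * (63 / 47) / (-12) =119 / 1128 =0.11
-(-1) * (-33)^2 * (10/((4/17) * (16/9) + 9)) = 151470/131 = 1156.26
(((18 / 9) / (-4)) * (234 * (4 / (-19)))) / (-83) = -468 / 1577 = -0.30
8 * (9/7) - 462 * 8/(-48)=611/7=87.29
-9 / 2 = -4.50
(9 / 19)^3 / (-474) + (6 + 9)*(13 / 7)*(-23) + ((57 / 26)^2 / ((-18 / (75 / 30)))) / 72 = -473146859136359 / 738456840576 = -640.72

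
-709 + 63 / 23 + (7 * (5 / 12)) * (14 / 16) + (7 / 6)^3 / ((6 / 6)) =-13952545 / 19872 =-702.12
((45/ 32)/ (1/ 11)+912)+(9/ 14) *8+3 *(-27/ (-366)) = 12746229/ 13664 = 932.83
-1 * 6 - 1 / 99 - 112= -11683 / 99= -118.01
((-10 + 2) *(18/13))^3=-2985984/2197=-1359.12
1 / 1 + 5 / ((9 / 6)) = 13 / 3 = 4.33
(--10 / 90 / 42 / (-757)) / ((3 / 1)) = -1 / 858438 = -0.00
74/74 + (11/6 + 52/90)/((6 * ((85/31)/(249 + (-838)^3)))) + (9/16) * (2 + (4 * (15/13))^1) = -102926362328921/1193400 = -86246323.39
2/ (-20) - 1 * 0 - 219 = -2191/ 10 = -219.10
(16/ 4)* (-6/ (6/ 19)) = -76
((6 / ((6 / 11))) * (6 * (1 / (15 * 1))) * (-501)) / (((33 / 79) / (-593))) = 15646898 / 5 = 3129379.60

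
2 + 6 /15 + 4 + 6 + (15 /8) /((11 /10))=3103 /220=14.10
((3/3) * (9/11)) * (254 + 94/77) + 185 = 333563/847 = 393.82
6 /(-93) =-2 /31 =-0.06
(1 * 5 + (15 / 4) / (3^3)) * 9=185 / 4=46.25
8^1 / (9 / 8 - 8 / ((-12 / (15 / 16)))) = 32 / 7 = 4.57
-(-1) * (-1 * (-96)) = 96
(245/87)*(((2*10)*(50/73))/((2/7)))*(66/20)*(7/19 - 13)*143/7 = -4624620000/40223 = -114974.52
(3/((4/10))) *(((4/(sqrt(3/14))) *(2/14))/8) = 5 *sqrt(42)/28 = 1.16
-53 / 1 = -53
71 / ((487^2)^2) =0.00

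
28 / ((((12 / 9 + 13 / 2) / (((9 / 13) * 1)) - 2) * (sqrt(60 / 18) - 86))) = -195048 / 5577767 - 756 * sqrt(30) / 5577767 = -0.04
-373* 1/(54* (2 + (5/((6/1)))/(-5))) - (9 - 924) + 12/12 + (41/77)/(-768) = 912.23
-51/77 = -0.66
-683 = -683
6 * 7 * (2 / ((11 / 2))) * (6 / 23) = 1008 / 253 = 3.98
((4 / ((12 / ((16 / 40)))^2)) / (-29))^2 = 1 / 42575625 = 0.00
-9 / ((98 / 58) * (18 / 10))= -145 / 49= -2.96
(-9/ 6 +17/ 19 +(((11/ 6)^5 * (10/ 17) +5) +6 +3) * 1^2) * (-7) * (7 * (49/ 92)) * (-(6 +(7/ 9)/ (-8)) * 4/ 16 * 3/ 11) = 1928079651925/ 7176812544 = 268.65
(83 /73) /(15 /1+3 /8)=664 /8979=0.07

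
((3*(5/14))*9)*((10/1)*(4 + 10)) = 1350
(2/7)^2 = 4/49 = 0.08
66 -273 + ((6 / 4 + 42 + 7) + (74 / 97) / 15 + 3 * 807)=6589843 / 2910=2264.55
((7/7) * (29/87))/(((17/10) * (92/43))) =215/2346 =0.09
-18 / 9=-2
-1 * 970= -970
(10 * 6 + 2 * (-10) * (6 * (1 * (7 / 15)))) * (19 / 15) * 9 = 228 / 5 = 45.60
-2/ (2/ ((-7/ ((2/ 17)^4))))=584647/ 16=36540.44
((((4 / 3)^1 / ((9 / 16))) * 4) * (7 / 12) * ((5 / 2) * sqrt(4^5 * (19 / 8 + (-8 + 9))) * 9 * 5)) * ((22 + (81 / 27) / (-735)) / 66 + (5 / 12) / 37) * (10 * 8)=1008214.37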